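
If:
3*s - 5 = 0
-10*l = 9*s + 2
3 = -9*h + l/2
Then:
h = -77/180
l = -17/10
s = 5/3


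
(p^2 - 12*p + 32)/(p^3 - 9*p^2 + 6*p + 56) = (p - 8)/(p^2 - 5*p - 14)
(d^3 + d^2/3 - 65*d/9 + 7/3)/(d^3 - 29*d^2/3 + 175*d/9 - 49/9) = (d + 3)/(d - 7)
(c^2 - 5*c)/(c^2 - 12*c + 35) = c/(c - 7)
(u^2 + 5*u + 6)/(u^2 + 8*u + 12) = (u + 3)/(u + 6)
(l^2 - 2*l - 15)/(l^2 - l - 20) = (l + 3)/(l + 4)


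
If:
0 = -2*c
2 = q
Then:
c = 0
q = 2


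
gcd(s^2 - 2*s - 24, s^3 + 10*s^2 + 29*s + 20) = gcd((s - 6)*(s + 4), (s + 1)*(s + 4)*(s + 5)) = s + 4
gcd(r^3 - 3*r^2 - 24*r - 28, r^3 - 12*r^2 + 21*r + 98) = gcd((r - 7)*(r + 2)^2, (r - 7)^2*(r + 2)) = r^2 - 5*r - 14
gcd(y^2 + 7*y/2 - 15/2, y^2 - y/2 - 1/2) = 1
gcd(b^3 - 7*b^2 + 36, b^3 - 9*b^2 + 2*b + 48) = b^2 - b - 6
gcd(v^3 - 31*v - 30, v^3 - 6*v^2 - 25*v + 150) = v^2 - v - 30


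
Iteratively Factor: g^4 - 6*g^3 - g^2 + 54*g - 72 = (g - 4)*(g^3 - 2*g^2 - 9*g + 18) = (g - 4)*(g - 3)*(g^2 + g - 6) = (g - 4)*(g - 3)*(g - 2)*(g + 3)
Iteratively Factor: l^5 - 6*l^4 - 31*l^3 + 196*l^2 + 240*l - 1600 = (l - 5)*(l^4 - l^3 - 36*l^2 + 16*l + 320) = (l - 5)*(l + 4)*(l^3 - 5*l^2 - 16*l + 80) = (l - 5)^2*(l + 4)*(l^2 - 16) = (l - 5)^2*(l + 4)^2*(l - 4)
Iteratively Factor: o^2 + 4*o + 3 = (o + 1)*(o + 3)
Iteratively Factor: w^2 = (w)*(w)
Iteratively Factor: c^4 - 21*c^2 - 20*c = (c + 4)*(c^3 - 4*c^2 - 5*c) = (c + 1)*(c + 4)*(c^2 - 5*c) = c*(c + 1)*(c + 4)*(c - 5)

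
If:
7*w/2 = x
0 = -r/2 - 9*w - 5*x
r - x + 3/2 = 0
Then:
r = -159/113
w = 3/113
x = 21/226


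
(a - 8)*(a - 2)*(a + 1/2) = a^3 - 19*a^2/2 + 11*a + 8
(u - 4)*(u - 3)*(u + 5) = u^3 - 2*u^2 - 23*u + 60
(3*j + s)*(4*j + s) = 12*j^2 + 7*j*s + s^2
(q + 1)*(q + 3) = q^2 + 4*q + 3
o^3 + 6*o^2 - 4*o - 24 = (o - 2)*(o + 2)*(o + 6)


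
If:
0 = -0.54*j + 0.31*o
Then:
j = 0.574074074074074*o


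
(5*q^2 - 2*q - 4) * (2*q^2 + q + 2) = 10*q^4 + q^3 - 8*q - 8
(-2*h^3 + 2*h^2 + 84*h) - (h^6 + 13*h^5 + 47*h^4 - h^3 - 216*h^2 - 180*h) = -h^6 - 13*h^5 - 47*h^4 - h^3 + 218*h^2 + 264*h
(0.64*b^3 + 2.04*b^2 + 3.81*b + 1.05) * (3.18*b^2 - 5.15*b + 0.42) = 2.0352*b^5 + 3.1912*b^4 + 1.8786*b^3 - 15.4257*b^2 - 3.8073*b + 0.441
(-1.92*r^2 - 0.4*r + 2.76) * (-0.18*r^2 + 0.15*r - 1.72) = 0.3456*r^4 - 0.216*r^3 + 2.7456*r^2 + 1.102*r - 4.7472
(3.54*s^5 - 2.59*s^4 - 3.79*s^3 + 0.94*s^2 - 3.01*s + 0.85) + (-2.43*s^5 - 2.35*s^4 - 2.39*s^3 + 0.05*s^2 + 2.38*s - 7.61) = 1.11*s^5 - 4.94*s^4 - 6.18*s^3 + 0.99*s^2 - 0.63*s - 6.76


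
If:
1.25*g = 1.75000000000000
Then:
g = 1.40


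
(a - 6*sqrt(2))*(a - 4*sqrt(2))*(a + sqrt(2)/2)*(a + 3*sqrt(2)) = a^4 - 13*sqrt(2)*a^3/2 - 19*a^2 + 138*sqrt(2)*a + 144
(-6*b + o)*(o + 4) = -6*b*o - 24*b + o^2 + 4*o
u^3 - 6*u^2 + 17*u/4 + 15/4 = (u - 5)*(u - 3/2)*(u + 1/2)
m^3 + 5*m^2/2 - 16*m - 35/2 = (m - 7/2)*(m + 1)*(m + 5)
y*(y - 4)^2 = y^3 - 8*y^2 + 16*y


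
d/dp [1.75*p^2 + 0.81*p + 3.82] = 3.5*p + 0.81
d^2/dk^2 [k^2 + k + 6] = 2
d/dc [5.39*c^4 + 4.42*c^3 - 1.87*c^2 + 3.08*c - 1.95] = 21.56*c^3 + 13.26*c^2 - 3.74*c + 3.08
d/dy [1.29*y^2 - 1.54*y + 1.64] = 2.58*y - 1.54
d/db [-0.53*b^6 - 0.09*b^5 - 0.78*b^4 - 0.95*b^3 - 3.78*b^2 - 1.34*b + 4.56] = -3.18*b^5 - 0.45*b^4 - 3.12*b^3 - 2.85*b^2 - 7.56*b - 1.34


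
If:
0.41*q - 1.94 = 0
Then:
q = 4.73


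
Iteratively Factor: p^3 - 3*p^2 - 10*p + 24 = (p - 2)*(p^2 - p - 12) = (p - 2)*(p + 3)*(p - 4)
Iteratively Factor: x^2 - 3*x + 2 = (x - 2)*(x - 1)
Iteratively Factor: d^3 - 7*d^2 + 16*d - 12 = (d - 2)*(d^2 - 5*d + 6) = (d - 3)*(d - 2)*(d - 2)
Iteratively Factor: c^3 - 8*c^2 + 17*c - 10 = (c - 2)*(c^2 - 6*c + 5) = (c - 5)*(c - 2)*(c - 1)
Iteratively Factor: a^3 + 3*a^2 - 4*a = (a - 1)*(a^2 + 4*a) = a*(a - 1)*(a + 4)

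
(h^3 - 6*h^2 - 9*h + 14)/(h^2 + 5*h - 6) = (h^2 - 5*h - 14)/(h + 6)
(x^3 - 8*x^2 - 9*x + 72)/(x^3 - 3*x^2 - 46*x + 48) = (x^2 - 9)/(x^2 + 5*x - 6)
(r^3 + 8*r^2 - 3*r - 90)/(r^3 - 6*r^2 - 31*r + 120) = (r + 6)/(r - 8)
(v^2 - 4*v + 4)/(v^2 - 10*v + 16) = (v - 2)/(v - 8)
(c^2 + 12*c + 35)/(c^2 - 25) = (c + 7)/(c - 5)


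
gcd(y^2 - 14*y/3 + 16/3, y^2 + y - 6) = y - 2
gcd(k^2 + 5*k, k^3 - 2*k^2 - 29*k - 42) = 1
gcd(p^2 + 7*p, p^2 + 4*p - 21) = p + 7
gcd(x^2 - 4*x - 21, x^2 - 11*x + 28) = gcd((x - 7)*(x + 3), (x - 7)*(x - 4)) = x - 7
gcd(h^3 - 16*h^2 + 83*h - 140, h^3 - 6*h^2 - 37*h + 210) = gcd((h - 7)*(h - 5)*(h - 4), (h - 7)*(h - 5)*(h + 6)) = h^2 - 12*h + 35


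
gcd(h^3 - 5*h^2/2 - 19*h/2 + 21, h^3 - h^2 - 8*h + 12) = h^2 + h - 6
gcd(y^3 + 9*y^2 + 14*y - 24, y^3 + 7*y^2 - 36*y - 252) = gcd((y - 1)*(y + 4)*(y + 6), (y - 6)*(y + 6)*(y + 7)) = y + 6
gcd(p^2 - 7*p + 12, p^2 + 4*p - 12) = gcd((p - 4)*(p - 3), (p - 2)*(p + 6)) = 1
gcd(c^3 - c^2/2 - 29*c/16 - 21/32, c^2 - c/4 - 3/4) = c + 3/4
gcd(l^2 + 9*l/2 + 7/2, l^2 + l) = l + 1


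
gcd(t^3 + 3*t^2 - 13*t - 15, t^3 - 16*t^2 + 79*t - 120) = t - 3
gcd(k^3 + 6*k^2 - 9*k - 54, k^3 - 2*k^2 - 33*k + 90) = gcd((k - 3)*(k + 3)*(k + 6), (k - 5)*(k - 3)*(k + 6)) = k^2 + 3*k - 18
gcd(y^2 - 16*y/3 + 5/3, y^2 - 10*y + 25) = y - 5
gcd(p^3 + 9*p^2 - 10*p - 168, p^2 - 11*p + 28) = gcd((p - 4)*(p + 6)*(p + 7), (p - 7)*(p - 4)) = p - 4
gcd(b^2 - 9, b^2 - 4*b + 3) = b - 3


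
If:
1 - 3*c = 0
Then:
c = 1/3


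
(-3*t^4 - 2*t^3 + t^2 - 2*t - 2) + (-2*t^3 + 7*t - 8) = -3*t^4 - 4*t^3 + t^2 + 5*t - 10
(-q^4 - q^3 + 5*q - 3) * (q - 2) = -q^5 + q^4 + 2*q^3 + 5*q^2 - 13*q + 6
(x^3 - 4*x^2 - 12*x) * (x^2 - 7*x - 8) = x^5 - 11*x^4 + 8*x^3 + 116*x^2 + 96*x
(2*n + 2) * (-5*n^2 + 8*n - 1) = -10*n^3 + 6*n^2 + 14*n - 2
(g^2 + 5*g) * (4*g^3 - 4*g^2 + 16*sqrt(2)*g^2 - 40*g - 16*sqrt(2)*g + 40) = 4*g^5 + 16*g^4 + 16*sqrt(2)*g^4 - 60*g^3 + 64*sqrt(2)*g^3 - 160*g^2 - 80*sqrt(2)*g^2 + 200*g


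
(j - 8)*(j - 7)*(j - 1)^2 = j^4 - 17*j^3 + 87*j^2 - 127*j + 56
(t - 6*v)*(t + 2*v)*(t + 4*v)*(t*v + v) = t^4*v + t^3*v - 28*t^2*v^3 - 48*t*v^4 - 28*t*v^3 - 48*v^4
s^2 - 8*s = s*(s - 8)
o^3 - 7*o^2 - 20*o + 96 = (o - 8)*(o - 3)*(o + 4)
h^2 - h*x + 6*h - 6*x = (h + 6)*(h - x)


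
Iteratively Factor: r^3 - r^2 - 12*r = (r + 3)*(r^2 - 4*r) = (r - 4)*(r + 3)*(r)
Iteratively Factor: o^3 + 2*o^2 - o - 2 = (o + 1)*(o^2 + o - 2) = (o - 1)*(o + 1)*(o + 2)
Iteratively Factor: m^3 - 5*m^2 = (m)*(m^2 - 5*m) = m^2*(m - 5)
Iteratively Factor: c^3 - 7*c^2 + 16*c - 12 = (c - 3)*(c^2 - 4*c + 4) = (c - 3)*(c - 2)*(c - 2)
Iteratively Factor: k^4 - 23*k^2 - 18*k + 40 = (k - 1)*(k^3 + k^2 - 22*k - 40) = (k - 5)*(k - 1)*(k^2 + 6*k + 8) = (k - 5)*(k - 1)*(k + 2)*(k + 4)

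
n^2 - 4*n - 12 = (n - 6)*(n + 2)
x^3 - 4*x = x*(x - 2)*(x + 2)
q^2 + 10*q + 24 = (q + 4)*(q + 6)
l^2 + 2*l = l*(l + 2)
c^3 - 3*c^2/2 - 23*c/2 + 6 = (c - 4)*(c - 1/2)*(c + 3)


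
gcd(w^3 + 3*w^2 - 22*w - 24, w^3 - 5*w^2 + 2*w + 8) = w^2 - 3*w - 4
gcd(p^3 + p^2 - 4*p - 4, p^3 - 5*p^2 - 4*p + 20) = p^2 - 4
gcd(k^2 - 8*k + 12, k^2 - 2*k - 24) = k - 6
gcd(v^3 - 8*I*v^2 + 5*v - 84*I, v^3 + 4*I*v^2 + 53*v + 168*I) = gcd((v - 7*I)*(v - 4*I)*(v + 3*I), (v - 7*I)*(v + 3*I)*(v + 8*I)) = v^2 - 4*I*v + 21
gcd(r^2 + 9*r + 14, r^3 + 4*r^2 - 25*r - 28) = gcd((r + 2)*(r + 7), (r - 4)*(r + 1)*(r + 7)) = r + 7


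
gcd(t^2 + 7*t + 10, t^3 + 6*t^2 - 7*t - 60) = t + 5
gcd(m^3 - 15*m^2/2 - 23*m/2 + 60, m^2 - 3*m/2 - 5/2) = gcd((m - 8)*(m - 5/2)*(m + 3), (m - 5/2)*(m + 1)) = m - 5/2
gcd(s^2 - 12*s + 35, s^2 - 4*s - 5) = s - 5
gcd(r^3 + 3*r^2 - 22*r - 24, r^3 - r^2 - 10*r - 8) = r^2 - 3*r - 4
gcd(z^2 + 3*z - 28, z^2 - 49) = z + 7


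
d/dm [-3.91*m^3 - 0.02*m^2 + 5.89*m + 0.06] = -11.73*m^2 - 0.04*m + 5.89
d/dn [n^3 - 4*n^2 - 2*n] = 3*n^2 - 8*n - 2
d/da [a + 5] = 1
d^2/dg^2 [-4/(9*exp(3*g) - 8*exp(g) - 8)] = 4*(2*(27*exp(2*g) - 8)^2*exp(g) + (81*exp(2*g) - 8)*(-9*exp(3*g) + 8*exp(g) + 8))*exp(g)/(-9*exp(3*g) + 8*exp(g) + 8)^3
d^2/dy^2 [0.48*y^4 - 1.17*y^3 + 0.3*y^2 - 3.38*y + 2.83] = 5.76*y^2 - 7.02*y + 0.6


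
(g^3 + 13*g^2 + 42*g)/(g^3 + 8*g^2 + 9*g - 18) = g*(g + 7)/(g^2 + 2*g - 3)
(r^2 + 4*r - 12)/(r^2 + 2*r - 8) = (r + 6)/(r + 4)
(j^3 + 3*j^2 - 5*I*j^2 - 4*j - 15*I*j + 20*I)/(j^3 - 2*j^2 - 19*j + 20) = (j - 5*I)/(j - 5)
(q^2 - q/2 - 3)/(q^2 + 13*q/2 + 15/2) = (q - 2)/(q + 5)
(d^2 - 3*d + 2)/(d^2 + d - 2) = (d - 2)/(d + 2)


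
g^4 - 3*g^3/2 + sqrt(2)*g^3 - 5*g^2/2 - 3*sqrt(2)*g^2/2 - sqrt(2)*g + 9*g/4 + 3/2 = (g - 2)*(g + 1/2)*(g - sqrt(2)/2)*(g + 3*sqrt(2)/2)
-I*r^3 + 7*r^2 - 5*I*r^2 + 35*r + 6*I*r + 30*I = (r + 5)*(r + 6*I)*(-I*r + 1)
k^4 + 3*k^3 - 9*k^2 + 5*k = k*(k - 1)^2*(k + 5)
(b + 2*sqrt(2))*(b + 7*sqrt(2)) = b^2 + 9*sqrt(2)*b + 28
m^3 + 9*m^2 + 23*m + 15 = (m + 1)*(m + 3)*(m + 5)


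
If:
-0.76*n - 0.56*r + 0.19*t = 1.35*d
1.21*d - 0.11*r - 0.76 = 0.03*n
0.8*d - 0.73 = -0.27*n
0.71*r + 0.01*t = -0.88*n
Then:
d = 0.52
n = 1.16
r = -1.49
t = 3.94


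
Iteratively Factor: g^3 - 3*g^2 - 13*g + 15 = (g - 5)*(g^2 + 2*g - 3) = (g - 5)*(g + 3)*(g - 1)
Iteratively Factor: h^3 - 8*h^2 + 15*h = (h - 5)*(h^2 - 3*h) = (h - 5)*(h - 3)*(h)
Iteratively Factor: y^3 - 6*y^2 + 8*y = (y)*(y^2 - 6*y + 8) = y*(y - 4)*(y - 2)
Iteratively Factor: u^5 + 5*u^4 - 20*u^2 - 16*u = (u + 2)*(u^4 + 3*u^3 - 6*u^2 - 8*u) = (u - 2)*(u + 2)*(u^3 + 5*u^2 + 4*u) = u*(u - 2)*(u + 2)*(u^2 + 5*u + 4) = u*(u - 2)*(u + 2)*(u + 4)*(u + 1)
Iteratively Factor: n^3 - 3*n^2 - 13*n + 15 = (n - 5)*(n^2 + 2*n - 3) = (n - 5)*(n + 3)*(n - 1)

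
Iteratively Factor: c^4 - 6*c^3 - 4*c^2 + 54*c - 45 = (c + 3)*(c^3 - 9*c^2 + 23*c - 15) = (c - 1)*(c + 3)*(c^2 - 8*c + 15) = (c - 5)*(c - 1)*(c + 3)*(c - 3)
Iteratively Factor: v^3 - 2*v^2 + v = (v - 1)*(v^2 - v) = v*(v - 1)*(v - 1)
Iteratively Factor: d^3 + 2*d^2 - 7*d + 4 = (d + 4)*(d^2 - 2*d + 1) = (d - 1)*(d + 4)*(d - 1)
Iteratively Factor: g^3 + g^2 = (g + 1)*(g^2) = g*(g + 1)*(g)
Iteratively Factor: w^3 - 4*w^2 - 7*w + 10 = (w - 5)*(w^2 + w - 2) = (w - 5)*(w - 1)*(w + 2)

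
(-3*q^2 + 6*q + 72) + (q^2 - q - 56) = -2*q^2 + 5*q + 16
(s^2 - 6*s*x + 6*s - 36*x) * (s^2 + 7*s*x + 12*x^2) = s^4 + s^3*x + 6*s^3 - 30*s^2*x^2 + 6*s^2*x - 72*s*x^3 - 180*s*x^2 - 432*x^3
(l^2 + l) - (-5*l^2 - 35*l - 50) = 6*l^2 + 36*l + 50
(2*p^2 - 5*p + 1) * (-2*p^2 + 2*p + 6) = -4*p^4 + 14*p^3 - 28*p + 6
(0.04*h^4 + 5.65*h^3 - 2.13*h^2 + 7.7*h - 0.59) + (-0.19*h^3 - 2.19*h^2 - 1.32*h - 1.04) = 0.04*h^4 + 5.46*h^3 - 4.32*h^2 + 6.38*h - 1.63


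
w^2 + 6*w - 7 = (w - 1)*(w + 7)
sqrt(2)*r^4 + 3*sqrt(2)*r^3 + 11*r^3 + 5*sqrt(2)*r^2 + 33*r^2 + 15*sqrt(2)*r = r*(r + 3)*(r + 5*sqrt(2))*(sqrt(2)*r + 1)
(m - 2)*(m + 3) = m^2 + m - 6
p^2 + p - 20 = (p - 4)*(p + 5)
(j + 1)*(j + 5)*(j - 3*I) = j^3 + 6*j^2 - 3*I*j^2 + 5*j - 18*I*j - 15*I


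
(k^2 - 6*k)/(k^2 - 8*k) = (k - 6)/(k - 8)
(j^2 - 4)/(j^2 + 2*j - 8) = (j + 2)/(j + 4)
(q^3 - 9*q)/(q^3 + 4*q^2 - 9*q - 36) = q/(q + 4)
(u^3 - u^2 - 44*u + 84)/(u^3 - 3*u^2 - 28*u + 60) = (u + 7)/(u + 5)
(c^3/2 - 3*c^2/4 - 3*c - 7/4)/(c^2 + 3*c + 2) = (2*c^2 - 5*c - 7)/(4*(c + 2))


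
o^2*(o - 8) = o^3 - 8*o^2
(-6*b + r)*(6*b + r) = -36*b^2 + r^2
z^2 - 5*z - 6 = (z - 6)*(z + 1)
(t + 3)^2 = t^2 + 6*t + 9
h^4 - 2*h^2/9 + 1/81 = (h - 1/3)^2*(h + 1/3)^2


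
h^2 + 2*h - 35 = (h - 5)*(h + 7)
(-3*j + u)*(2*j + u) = -6*j^2 - j*u + u^2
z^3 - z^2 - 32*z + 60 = (z - 5)*(z - 2)*(z + 6)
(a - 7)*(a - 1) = a^2 - 8*a + 7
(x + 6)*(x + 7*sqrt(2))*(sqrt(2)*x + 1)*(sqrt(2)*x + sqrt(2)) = 2*x^4 + 14*x^3 + 15*sqrt(2)*x^3 + 26*x^2 + 105*sqrt(2)*x^2 + 98*x + 90*sqrt(2)*x + 84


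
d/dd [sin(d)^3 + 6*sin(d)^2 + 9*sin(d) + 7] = 3*(sin(d)^2 + 4*sin(d) + 3)*cos(d)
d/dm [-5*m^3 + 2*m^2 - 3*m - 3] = -15*m^2 + 4*m - 3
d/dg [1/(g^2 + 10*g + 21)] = 2*(-g - 5)/(g^2 + 10*g + 21)^2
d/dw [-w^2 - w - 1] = -2*w - 1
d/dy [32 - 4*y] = -4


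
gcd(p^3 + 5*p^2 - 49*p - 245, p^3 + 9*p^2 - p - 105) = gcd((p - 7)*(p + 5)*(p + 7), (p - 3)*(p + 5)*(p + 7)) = p^2 + 12*p + 35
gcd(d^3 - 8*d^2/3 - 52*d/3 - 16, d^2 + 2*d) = d + 2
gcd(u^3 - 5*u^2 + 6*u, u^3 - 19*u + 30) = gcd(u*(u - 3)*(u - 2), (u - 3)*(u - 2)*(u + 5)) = u^2 - 5*u + 6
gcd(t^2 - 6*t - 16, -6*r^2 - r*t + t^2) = 1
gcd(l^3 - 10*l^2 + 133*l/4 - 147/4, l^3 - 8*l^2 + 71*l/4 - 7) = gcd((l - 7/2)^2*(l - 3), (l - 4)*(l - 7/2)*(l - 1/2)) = l - 7/2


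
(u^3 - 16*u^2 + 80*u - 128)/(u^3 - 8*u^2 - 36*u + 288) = (u^2 - 8*u + 16)/(u^2 - 36)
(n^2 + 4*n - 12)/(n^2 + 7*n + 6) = (n - 2)/(n + 1)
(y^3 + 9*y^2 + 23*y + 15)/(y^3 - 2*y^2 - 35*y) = (y^2 + 4*y + 3)/(y*(y - 7))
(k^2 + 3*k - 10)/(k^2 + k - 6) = (k + 5)/(k + 3)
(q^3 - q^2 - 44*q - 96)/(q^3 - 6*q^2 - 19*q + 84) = (q^2 - 5*q - 24)/(q^2 - 10*q + 21)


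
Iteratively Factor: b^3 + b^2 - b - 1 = (b + 1)*(b^2 - 1) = (b - 1)*(b + 1)*(b + 1)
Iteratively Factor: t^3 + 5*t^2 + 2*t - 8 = (t + 2)*(t^2 + 3*t - 4) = (t - 1)*(t + 2)*(t + 4)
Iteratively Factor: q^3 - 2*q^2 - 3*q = (q + 1)*(q^2 - 3*q) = q*(q + 1)*(q - 3)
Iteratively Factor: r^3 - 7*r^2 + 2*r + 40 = (r + 2)*(r^2 - 9*r + 20) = (r - 5)*(r + 2)*(r - 4)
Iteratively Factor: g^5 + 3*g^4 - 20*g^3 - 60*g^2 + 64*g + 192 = (g + 2)*(g^4 + g^3 - 22*g^2 - 16*g + 96) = (g + 2)*(g + 4)*(g^3 - 3*g^2 - 10*g + 24) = (g - 2)*(g + 2)*(g + 4)*(g^2 - g - 12) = (g - 4)*(g - 2)*(g + 2)*(g + 4)*(g + 3)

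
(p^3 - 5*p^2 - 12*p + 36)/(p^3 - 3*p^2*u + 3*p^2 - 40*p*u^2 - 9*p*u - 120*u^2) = (p^2 - 8*p + 12)/(p^2 - 3*p*u - 40*u^2)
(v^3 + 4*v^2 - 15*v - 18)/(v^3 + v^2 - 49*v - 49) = (v^2 + 3*v - 18)/(v^2 - 49)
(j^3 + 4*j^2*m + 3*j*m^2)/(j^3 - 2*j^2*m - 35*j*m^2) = (j^2 + 4*j*m + 3*m^2)/(j^2 - 2*j*m - 35*m^2)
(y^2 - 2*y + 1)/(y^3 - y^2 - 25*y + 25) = (y - 1)/(y^2 - 25)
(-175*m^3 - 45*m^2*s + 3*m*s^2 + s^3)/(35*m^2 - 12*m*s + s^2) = (25*m^2 + 10*m*s + s^2)/(-5*m + s)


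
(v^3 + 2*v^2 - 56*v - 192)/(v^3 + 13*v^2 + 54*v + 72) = (v - 8)/(v + 3)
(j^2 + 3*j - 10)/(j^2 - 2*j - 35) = (j - 2)/(j - 7)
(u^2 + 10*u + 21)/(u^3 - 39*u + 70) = (u + 3)/(u^2 - 7*u + 10)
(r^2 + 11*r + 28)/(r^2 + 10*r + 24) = (r + 7)/(r + 6)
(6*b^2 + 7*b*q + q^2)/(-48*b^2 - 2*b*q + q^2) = (b + q)/(-8*b + q)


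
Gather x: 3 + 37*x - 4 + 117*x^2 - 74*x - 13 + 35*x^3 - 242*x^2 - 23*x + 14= 35*x^3 - 125*x^2 - 60*x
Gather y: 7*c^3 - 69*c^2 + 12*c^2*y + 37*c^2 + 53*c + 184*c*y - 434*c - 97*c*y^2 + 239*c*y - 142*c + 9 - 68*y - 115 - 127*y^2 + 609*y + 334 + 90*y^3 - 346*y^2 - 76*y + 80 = 7*c^3 - 32*c^2 - 523*c + 90*y^3 + y^2*(-97*c - 473) + y*(12*c^2 + 423*c + 465) + 308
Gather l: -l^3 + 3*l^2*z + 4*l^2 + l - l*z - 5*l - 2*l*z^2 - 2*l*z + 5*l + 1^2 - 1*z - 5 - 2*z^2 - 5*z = -l^3 + l^2*(3*z + 4) + l*(-2*z^2 - 3*z + 1) - 2*z^2 - 6*z - 4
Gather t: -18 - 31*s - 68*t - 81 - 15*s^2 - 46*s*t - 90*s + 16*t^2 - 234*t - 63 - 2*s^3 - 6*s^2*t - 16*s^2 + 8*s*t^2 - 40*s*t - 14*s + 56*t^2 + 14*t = -2*s^3 - 31*s^2 - 135*s + t^2*(8*s + 72) + t*(-6*s^2 - 86*s - 288) - 162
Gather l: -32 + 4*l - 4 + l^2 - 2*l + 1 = l^2 + 2*l - 35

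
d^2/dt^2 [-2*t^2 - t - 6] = -4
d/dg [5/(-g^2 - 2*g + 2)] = 10*(g + 1)/(g^2 + 2*g - 2)^2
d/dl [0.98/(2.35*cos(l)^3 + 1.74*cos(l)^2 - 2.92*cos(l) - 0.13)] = (6.909*cos(l)^2 + 3.4104*cos(l) - 2.8616)*sin(l)/(2.35*cos(l)^3 + 1.74*cos(l)^2 - 2.92*cos(l) - 0.13)^2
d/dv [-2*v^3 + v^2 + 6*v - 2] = -6*v^2 + 2*v + 6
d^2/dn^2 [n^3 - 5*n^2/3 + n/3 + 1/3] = 6*n - 10/3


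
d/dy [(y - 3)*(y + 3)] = 2*y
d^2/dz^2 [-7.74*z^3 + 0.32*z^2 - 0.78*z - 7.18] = 0.64 - 46.44*z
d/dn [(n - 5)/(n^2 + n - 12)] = (n^2 + n - (n - 5)*(2*n + 1) - 12)/(n^2 + n - 12)^2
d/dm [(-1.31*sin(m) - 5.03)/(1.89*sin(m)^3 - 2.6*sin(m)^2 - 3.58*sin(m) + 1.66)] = (4.9518*sin(m)^3 + 25.1141*sin(m)^2 - 26.156*sin(m) - 20.182)*cos(m)/(3.5721*sin(m)^6 - 9.828*sin(m)^5 - 6.7724*sin(m)^4 + 24.8908*sin(m)^3 + 4.1844*sin(m)^2 - 11.8856*sin(m) + 2.7556)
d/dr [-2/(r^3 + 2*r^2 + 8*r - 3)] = 2*(3*r^2 + 4*r + 8)/(r^3 + 2*r^2 + 8*r - 3)^2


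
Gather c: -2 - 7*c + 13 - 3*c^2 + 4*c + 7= -3*c^2 - 3*c + 18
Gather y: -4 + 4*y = 4*y - 4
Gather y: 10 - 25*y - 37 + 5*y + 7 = -20*y - 20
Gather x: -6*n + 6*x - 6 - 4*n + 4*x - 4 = -10*n + 10*x - 10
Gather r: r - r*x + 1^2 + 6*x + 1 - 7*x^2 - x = r*(1 - x) - 7*x^2 + 5*x + 2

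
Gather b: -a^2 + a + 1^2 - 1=-a^2 + a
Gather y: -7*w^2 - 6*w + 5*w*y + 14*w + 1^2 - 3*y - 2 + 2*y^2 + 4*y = -7*w^2 + 8*w + 2*y^2 + y*(5*w + 1) - 1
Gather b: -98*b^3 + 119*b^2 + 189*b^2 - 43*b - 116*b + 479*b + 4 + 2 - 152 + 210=-98*b^3 + 308*b^2 + 320*b + 64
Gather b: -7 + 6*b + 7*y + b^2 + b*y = b^2 + b*(y + 6) + 7*y - 7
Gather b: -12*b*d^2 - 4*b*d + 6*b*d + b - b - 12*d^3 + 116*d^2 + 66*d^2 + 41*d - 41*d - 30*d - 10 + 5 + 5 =b*(-12*d^2 + 2*d) - 12*d^3 + 182*d^2 - 30*d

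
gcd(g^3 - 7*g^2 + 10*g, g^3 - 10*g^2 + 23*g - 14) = g - 2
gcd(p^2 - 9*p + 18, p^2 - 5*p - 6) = p - 6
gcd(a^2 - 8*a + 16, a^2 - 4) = 1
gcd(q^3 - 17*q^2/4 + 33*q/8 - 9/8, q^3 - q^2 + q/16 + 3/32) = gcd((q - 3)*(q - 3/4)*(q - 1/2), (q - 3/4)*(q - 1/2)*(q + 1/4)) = q^2 - 5*q/4 + 3/8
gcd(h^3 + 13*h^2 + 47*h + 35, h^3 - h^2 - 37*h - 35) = h^2 + 6*h + 5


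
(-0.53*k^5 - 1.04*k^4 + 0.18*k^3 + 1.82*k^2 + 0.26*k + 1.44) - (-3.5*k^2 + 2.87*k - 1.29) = -0.53*k^5 - 1.04*k^4 + 0.18*k^3 + 5.32*k^2 - 2.61*k + 2.73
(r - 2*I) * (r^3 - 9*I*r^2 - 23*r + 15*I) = r^4 - 11*I*r^3 - 41*r^2 + 61*I*r + 30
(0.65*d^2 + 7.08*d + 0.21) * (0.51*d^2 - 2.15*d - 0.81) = 0.3315*d^4 + 2.2133*d^3 - 15.6414*d^2 - 6.1863*d - 0.1701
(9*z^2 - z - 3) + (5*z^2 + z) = 14*z^2 - 3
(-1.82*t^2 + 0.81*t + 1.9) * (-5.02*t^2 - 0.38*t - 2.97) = 9.1364*t^4 - 3.3746*t^3 - 4.4404*t^2 - 3.1277*t - 5.643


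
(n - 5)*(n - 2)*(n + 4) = n^3 - 3*n^2 - 18*n + 40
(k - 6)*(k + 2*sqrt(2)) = k^2 - 6*k + 2*sqrt(2)*k - 12*sqrt(2)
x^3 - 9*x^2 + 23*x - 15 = (x - 5)*(x - 3)*(x - 1)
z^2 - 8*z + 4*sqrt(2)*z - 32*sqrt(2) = (z - 8)*(z + 4*sqrt(2))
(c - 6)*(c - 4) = c^2 - 10*c + 24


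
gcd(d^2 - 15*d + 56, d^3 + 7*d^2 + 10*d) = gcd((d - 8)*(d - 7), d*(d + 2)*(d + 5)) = 1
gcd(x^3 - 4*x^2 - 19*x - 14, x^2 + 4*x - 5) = 1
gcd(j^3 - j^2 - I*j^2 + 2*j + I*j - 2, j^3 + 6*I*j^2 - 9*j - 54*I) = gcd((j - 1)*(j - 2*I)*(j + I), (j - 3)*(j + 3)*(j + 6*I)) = 1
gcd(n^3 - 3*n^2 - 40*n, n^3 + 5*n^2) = n^2 + 5*n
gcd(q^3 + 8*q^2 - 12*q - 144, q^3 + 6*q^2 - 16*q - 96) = q^2 + 2*q - 24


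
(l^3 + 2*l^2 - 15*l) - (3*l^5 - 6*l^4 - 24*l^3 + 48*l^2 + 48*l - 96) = -3*l^5 + 6*l^4 + 25*l^3 - 46*l^2 - 63*l + 96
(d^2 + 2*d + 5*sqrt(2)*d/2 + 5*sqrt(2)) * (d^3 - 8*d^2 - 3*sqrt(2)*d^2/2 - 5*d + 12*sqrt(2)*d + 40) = d^5 - 6*d^4 + sqrt(2)*d^4 - 57*d^3/2 - 6*sqrt(2)*d^3 - 57*sqrt(2)*d^2/2 + 75*d^2 + 75*sqrt(2)*d + 200*d + 200*sqrt(2)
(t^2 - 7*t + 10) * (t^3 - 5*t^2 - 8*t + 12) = t^5 - 12*t^4 + 37*t^3 + 18*t^2 - 164*t + 120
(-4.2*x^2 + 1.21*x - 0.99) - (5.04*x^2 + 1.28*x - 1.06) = -9.24*x^2 - 0.0700000000000001*x + 0.0700000000000001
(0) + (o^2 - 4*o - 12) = o^2 - 4*o - 12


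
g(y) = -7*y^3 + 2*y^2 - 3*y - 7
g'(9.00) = -1668.00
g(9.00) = -4975.00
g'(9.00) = -1668.00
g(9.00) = -4975.00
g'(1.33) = -34.83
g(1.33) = -23.92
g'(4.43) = -397.40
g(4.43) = -589.61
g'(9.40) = -1820.96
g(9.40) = -5672.57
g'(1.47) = -42.50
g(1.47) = -29.32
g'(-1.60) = -63.16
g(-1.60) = 31.59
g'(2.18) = -94.08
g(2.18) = -76.56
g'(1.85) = -67.47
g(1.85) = -50.03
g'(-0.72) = -16.77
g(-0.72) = -1.19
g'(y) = -21*y^2 + 4*y - 3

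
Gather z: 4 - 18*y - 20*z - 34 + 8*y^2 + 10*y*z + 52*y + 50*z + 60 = 8*y^2 + 34*y + z*(10*y + 30) + 30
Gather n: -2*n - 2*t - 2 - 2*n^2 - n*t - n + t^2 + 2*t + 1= -2*n^2 + n*(-t - 3) + t^2 - 1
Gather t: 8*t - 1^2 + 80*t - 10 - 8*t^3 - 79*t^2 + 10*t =-8*t^3 - 79*t^2 + 98*t - 11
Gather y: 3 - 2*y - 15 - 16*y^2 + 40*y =-16*y^2 + 38*y - 12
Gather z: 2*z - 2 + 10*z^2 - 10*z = 10*z^2 - 8*z - 2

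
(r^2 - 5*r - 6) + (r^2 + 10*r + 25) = 2*r^2 + 5*r + 19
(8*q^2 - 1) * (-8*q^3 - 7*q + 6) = -64*q^5 - 48*q^3 + 48*q^2 + 7*q - 6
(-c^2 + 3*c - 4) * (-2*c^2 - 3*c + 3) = 2*c^4 - 3*c^3 - 4*c^2 + 21*c - 12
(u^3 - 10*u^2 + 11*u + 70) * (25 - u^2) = -u^5 + 10*u^4 + 14*u^3 - 320*u^2 + 275*u + 1750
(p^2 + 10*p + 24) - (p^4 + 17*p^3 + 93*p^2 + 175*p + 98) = -p^4 - 17*p^3 - 92*p^2 - 165*p - 74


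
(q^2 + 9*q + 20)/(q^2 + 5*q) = (q + 4)/q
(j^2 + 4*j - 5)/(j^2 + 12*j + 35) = (j - 1)/(j + 7)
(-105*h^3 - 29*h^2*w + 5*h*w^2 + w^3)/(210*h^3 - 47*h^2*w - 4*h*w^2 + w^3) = (3*h + w)/(-6*h + w)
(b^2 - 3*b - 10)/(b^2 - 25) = (b + 2)/(b + 5)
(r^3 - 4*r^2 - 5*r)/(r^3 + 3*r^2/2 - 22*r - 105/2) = 2*r*(r + 1)/(2*r^2 + 13*r + 21)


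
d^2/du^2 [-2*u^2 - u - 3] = -4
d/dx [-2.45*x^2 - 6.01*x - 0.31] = -4.9*x - 6.01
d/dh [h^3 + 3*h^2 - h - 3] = 3*h^2 + 6*h - 1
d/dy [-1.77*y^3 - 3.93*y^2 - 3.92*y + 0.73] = -5.31*y^2 - 7.86*y - 3.92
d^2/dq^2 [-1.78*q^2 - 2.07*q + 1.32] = -3.56000000000000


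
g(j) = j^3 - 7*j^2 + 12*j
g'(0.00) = 12.00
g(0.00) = 0.00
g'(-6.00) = 204.00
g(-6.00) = -540.00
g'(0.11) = 10.50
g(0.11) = 1.24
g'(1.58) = -2.63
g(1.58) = 5.43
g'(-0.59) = 21.30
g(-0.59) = -9.72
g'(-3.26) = 89.52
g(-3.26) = -148.16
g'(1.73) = -3.24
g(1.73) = 4.99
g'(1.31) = -1.19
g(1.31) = 5.96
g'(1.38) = -1.61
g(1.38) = 5.86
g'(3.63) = 0.71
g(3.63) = -0.85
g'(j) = 3*j^2 - 14*j + 12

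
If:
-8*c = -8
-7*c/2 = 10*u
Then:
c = 1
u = -7/20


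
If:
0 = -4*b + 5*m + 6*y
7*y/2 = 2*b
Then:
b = 7*y/4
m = y/5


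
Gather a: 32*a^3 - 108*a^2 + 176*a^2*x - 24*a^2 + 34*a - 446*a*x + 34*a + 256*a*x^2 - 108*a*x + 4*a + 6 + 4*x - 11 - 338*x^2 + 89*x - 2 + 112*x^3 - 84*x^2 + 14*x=32*a^3 + a^2*(176*x - 132) + a*(256*x^2 - 554*x + 72) + 112*x^3 - 422*x^2 + 107*x - 7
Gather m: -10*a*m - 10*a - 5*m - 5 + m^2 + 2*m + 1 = -10*a + m^2 + m*(-10*a - 3) - 4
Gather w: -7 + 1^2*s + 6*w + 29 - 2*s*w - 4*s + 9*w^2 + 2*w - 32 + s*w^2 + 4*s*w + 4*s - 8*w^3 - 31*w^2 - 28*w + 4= s - 8*w^3 + w^2*(s - 22) + w*(2*s - 20) - 6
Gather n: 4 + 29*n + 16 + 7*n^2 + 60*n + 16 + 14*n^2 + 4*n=21*n^2 + 93*n + 36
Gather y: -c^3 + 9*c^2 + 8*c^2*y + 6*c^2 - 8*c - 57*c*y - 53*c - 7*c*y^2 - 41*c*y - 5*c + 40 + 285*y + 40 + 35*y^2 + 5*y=-c^3 + 15*c^2 - 66*c + y^2*(35 - 7*c) + y*(8*c^2 - 98*c + 290) + 80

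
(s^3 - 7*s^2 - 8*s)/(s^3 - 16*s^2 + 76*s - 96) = s*(s + 1)/(s^2 - 8*s + 12)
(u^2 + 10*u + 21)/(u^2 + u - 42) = (u + 3)/(u - 6)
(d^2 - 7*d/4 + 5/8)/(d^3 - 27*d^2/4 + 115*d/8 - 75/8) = (2*d - 1)/(2*d^2 - 11*d + 15)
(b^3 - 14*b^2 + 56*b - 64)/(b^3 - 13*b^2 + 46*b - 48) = (b - 4)/(b - 3)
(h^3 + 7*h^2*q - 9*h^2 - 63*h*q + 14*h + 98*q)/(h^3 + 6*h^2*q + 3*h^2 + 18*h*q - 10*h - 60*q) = (h^2 + 7*h*q - 7*h - 49*q)/(h^2 + 6*h*q + 5*h + 30*q)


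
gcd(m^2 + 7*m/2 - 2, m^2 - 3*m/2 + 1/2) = m - 1/2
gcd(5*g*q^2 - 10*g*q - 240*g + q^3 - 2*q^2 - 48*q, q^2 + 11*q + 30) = q + 6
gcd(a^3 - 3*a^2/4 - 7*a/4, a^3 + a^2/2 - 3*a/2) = a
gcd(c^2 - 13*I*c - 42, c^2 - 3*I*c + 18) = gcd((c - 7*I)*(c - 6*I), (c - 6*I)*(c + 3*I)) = c - 6*I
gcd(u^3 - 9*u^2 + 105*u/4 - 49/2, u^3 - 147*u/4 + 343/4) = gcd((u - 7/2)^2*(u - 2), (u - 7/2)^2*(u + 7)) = u^2 - 7*u + 49/4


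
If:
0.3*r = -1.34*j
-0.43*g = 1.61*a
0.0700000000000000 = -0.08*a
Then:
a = -0.88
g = 3.28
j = -0.223880597014925*r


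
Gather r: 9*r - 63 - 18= 9*r - 81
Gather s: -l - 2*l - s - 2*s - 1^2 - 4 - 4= -3*l - 3*s - 9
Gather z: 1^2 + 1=2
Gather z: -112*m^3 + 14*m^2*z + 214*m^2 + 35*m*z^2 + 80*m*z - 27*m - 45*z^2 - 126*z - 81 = -112*m^3 + 214*m^2 - 27*m + z^2*(35*m - 45) + z*(14*m^2 + 80*m - 126) - 81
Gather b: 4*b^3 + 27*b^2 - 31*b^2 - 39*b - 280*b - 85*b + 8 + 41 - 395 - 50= 4*b^3 - 4*b^2 - 404*b - 396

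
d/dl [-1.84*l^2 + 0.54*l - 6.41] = 0.54 - 3.68*l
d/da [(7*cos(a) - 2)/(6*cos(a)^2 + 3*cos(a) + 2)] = 2*(21*cos(a)^2 - 12*cos(a) - 10)*sin(a)/(-6*sin(a)^2 + 3*cos(a) + 8)^2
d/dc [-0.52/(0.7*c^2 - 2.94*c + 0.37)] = (0.728*c - 1.5288)/(0.7*c^2 - 2.94*c + 0.37)^2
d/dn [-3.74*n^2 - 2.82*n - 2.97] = -7.48*n - 2.82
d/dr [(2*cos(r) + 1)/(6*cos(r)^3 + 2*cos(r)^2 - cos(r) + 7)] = (22*cos(r) + 11*cos(2*r) + 6*cos(3*r) - 4)*sin(r)/(6*cos(r)^3 + 2*cos(r)^2 - cos(r) + 7)^2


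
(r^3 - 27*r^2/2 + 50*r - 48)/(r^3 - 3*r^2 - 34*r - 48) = (r^2 - 11*r/2 + 6)/(r^2 + 5*r + 6)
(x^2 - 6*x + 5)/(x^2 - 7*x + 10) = (x - 1)/(x - 2)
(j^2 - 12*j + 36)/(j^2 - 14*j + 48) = (j - 6)/(j - 8)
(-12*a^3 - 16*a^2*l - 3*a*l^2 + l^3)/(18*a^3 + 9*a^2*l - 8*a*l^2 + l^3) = (-2*a - l)/(3*a - l)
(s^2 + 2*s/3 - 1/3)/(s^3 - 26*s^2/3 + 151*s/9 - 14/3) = 3*(s + 1)/(3*s^2 - 25*s + 42)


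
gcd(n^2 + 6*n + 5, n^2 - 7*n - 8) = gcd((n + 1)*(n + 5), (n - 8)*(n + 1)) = n + 1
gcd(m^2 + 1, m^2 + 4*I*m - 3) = m + I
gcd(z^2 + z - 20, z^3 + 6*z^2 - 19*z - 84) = z - 4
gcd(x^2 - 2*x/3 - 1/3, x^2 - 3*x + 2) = x - 1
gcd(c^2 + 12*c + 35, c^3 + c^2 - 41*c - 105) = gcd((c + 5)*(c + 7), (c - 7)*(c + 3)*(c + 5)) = c + 5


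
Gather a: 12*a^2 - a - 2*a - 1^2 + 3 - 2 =12*a^2 - 3*a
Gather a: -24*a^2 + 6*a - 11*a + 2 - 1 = -24*a^2 - 5*a + 1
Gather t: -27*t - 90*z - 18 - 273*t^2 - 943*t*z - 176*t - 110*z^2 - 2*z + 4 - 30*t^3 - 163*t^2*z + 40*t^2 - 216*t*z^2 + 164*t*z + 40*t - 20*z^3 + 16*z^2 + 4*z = -30*t^3 + t^2*(-163*z - 233) + t*(-216*z^2 - 779*z - 163) - 20*z^3 - 94*z^2 - 88*z - 14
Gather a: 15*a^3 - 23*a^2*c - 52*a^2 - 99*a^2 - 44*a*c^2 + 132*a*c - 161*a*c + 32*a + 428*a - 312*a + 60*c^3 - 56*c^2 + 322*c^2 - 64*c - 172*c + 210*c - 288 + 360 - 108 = 15*a^3 + a^2*(-23*c - 151) + a*(-44*c^2 - 29*c + 148) + 60*c^3 + 266*c^2 - 26*c - 36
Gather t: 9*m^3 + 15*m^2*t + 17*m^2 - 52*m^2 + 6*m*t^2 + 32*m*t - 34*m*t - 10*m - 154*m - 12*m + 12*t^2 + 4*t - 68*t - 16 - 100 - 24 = 9*m^3 - 35*m^2 - 176*m + t^2*(6*m + 12) + t*(15*m^2 - 2*m - 64) - 140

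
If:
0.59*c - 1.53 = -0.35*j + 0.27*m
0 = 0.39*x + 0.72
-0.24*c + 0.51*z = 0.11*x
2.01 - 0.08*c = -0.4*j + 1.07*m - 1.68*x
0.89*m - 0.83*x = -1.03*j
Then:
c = 2.20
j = -0.35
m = -1.32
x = -1.85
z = 0.64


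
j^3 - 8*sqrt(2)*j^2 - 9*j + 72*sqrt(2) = (j - 3)*(j + 3)*(j - 8*sqrt(2))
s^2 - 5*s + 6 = (s - 3)*(s - 2)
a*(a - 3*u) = a^2 - 3*a*u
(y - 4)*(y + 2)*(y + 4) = y^3 + 2*y^2 - 16*y - 32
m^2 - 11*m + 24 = (m - 8)*(m - 3)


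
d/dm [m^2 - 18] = 2*m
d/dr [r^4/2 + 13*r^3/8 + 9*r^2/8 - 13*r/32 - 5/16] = 2*r^3 + 39*r^2/8 + 9*r/4 - 13/32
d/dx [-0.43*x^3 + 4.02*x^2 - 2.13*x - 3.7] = -1.29*x^2 + 8.04*x - 2.13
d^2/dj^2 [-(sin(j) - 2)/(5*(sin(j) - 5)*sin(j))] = (sin(j)^2 - 3*sin(j) + 28 - 38/sin(j) - 60/sin(j)^2 + 100/sin(j)^3)/(5*(sin(j) - 5)^3)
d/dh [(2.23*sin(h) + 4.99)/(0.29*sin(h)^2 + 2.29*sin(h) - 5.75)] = (-2.8942*sin(h) + 0.32335*cos(2*h) - 24.57295)*cos(h)/(0.29*sin(h)^2 + 2.29*sin(h) - 5.75)^2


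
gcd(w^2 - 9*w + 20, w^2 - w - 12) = w - 4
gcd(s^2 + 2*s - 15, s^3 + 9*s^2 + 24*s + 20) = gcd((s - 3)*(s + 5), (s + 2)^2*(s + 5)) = s + 5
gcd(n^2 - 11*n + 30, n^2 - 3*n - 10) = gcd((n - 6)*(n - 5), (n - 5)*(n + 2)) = n - 5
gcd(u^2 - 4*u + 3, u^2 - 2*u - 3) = u - 3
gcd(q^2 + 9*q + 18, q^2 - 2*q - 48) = q + 6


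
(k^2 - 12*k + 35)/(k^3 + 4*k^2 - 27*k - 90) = (k - 7)/(k^2 + 9*k + 18)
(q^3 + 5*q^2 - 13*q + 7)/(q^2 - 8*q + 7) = (q^2 + 6*q - 7)/(q - 7)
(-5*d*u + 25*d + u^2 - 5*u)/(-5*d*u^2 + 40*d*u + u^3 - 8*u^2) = (u - 5)/(u*(u - 8))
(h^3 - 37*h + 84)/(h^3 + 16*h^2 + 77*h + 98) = (h^2 - 7*h + 12)/(h^2 + 9*h + 14)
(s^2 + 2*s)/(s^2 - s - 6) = s/(s - 3)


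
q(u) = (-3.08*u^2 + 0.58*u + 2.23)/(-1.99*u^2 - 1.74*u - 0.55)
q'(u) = (0.58 - 6.16*u)/(-1.99*u^2 - 1.74*u - 0.55) + (3.98*u + 1.74)*(-3.08*u^2 + 0.58*u + 2.23)/(-1.99*u^2 - 1.74*u - 0.55)^2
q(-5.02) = 1.87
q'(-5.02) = 0.06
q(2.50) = 0.90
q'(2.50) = 0.25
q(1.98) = 0.74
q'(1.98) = 0.38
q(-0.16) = -6.38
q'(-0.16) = 16.97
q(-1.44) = 2.30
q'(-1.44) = -0.13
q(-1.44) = 2.30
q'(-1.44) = -0.13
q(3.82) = 1.12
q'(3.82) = 0.11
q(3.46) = 1.07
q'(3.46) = 0.13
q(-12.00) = 1.68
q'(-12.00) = 0.01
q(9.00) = 1.36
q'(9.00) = 0.02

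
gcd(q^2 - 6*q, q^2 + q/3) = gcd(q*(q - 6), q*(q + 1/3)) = q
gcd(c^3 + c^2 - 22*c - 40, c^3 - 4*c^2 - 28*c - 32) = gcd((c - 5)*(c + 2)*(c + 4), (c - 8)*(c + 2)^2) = c + 2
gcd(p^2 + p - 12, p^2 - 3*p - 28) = p + 4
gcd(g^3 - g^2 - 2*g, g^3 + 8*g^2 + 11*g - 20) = 1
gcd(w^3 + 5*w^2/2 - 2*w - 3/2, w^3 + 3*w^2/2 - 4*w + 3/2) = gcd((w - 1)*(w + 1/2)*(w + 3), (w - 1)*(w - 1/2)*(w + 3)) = w^2 + 2*w - 3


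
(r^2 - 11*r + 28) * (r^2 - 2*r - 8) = r^4 - 13*r^3 + 42*r^2 + 32*r - 224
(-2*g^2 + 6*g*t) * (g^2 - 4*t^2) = -2*g^4 + 6*g^3*t + 8*g^2*t^2 - 24*g*t^3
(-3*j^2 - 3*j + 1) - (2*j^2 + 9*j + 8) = -5*j^2 - 12*j - 7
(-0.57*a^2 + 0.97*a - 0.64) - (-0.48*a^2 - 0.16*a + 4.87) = -0.09*a^2 + 1.13*a - 5.51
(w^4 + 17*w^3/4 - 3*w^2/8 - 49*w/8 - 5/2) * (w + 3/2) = w^5 + 23*w^4/4 + 6*w^3 - 107*w^2/16 - 187*w/16 - 15/4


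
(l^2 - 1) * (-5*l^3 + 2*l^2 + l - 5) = -5*l^5 + 2*l^4 + 6*l^3 - 7*l^2 - l + 5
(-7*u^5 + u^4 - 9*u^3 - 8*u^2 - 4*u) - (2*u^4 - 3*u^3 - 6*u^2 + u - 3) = -7*u^5 - u^4 - 6*u^3 - 2*u^2 - 5*u + 3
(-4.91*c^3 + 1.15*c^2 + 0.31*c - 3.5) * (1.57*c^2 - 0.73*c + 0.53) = -7.7087*c^5 + 5.3898*c^4 - 2.9551*c^3 - 5.1118*c^2 + 2.7193*c - 1.855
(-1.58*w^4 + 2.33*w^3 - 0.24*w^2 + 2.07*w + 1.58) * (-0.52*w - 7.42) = 0.8216*w^5 + 10.512*w^4 - 17.1638*w^3 + 0.7044*w^2 - 16.181*w - 11.7236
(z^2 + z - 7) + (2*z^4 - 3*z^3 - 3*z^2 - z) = 2*z^4 - 3*z^3 - 2*z^2 - 7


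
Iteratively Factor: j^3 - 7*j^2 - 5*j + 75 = (j - 5)*(j^2 - 2*j - 15) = (j - 5)^2*(j + 3)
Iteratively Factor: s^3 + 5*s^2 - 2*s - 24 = (s + 3)*(s^2 + 2*s - 8) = (s - 2)*(s + 3)*(s + 4)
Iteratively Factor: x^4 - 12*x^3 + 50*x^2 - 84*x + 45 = (x - 5)*(x^3 - 7*x^2 + 15*x - 9) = (x - 5)*(x - 3)*(x^2 - 4*x + 3) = (x - 5)*(x - 3)*(x - 1)*(x - 3)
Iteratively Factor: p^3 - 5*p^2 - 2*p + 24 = (p - 3)*(p^2 - 2*p - 8) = (p - 3)*(p + 2)*(p - 4)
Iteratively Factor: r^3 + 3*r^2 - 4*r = (r + 4)*(r^2 - r) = r*(r + 4)*(r - 1)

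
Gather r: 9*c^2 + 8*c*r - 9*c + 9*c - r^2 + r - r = 9*c^2 + 8*c*r - r^2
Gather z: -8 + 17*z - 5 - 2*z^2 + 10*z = -2*z^2 + 27*z - 13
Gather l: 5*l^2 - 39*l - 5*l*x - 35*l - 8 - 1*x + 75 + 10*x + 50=5*l^2 + l*(-5*x - 74) + 9*x + 117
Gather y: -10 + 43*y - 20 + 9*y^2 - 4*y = 9*y^2 + 39*y - 30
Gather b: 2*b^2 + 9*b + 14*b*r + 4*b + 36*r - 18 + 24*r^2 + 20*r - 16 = 2*b^2 + b*(14*r + 13) + 24*r^2 + 56*r - 34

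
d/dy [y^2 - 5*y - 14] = 2*y - 5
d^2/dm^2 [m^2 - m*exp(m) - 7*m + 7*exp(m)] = -m*exp(m) + 5*exp(m) + 2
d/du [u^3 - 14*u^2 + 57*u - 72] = 3*u^2 - 28*u + 57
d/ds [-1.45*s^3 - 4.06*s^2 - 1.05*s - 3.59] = -4.35*s^2 - 8.12*s - 1.05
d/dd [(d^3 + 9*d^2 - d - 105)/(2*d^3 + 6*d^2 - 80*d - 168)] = 3*(-d^2 + d - 14)/(d^4 - 8*d^3 - 8*d^2 + 96*d + 144)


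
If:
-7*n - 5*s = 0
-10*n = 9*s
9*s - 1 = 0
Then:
No Solution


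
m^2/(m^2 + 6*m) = m/(m + 6)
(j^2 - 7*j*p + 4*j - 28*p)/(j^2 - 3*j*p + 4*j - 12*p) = (-j + 7*p)/(-j + 3*p)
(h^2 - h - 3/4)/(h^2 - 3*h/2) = (h + 1/2)/h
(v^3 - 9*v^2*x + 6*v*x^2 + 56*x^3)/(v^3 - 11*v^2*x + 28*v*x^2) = (v + 2*x)/v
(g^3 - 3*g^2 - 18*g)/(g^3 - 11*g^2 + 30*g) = (g + 3)/(g - 5)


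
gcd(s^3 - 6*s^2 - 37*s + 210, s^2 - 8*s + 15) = s - 5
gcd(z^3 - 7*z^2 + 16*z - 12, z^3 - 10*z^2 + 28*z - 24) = z^2 - 4*z + 4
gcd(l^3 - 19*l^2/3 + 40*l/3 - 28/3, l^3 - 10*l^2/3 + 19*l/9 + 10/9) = l - 2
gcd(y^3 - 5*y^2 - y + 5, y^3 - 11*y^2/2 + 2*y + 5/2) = y^2 - 6*y + 5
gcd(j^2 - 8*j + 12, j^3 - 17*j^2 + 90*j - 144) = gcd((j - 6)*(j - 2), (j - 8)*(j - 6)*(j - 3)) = j - 6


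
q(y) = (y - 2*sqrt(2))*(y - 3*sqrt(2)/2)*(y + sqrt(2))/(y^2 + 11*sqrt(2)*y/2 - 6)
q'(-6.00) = -13.96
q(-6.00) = 19.72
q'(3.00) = 0.17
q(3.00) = 0.03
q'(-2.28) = -1.47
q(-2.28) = 1.05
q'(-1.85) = -1.20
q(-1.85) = 0.48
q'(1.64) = -0.70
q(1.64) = 0.18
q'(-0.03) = -1.57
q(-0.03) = -1.37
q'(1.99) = -0.26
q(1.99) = 0.03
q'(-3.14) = -2.28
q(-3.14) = 2.64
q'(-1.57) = -1.06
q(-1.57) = 0.16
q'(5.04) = 0.46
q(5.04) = 0.71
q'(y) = (-2*y - 11*sqrt(2)/2)*(y - 2*sqrt(2))*(y - 3*sqrt(2)/2)*(y + sqrt(2))/(y^2 + 11*sqrt(2)*y/2 - 6)^2 + (y - 2*sqrt(2))*(y - 3*sqrt(2)/2)/(y^2 + 11*sqrt(2)*y/2 - 6) + (y - 2*sqrt(2))*(y + sqrt(2))/(y^2 + 11*sqrt(2)*y/2 - 6) + (y - 3*sqrt(2)/2)*(y + sqrt(2))/(y^2 + 11*sqrt(2)*y/2 - 6)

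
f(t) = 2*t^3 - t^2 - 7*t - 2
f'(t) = 6*t^2 - 2*t - 7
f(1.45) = -8.16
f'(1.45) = 2.72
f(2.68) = 10.56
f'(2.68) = 30.73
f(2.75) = 12.78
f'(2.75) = 32.88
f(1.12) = -8.28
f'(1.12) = -1.71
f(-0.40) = 0.51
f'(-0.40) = -5.24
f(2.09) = -2.74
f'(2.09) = 15.03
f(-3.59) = -82.29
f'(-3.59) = 77.51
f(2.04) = -3.46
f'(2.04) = 13.89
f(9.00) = 1312.00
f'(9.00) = 461.00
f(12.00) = 3226.00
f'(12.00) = 833.00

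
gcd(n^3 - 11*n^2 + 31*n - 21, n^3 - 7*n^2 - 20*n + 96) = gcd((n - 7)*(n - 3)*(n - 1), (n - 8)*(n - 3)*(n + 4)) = n - 3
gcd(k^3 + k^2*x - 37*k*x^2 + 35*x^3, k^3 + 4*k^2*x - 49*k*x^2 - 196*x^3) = k + 7*x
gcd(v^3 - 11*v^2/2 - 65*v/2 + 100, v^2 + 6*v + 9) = 1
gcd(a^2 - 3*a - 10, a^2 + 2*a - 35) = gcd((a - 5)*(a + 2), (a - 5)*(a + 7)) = a - 5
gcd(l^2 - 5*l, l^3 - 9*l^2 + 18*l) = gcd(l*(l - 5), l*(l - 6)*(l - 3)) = l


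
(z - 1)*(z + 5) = z^2 + 4*z - 5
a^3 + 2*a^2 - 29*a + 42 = (a - 3)*(a - 2)*(a + 7)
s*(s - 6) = s^2 - 6*s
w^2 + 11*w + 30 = (w + 5)*(w + 6)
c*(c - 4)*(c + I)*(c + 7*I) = c^4 - 4*c^3 + 8*I*c^3 - 7*c^2 - 32*I*c^2 + 28*c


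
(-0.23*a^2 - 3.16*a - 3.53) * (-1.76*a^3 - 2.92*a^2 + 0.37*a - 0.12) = 0.4048*a^5 + 6.2332*a^4 + 15.3549*a^3 + 9.166*a^2 - 0.9269*a + 0.4236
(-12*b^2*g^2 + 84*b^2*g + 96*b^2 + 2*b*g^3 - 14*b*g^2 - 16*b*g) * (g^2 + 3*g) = -12*b^2*g^4 + 48*b^2*g^3 + 348*b^2*g^2 + 288*b^2*g + 2*b*g^5 - 8*b*g^4 - 58*b*g^3 - 48*b*g^2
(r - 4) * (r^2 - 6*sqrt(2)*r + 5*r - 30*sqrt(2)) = r^3 - 6*sqrt(2)*r^2 + r^2 - 20*r - 6*sqrt(2)*r + 120*sqrt(2)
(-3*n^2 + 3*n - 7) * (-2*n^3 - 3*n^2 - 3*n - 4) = 6*n^5 + 3*n^4 + 14*n^3 + 24*n^2 + 9*n + 28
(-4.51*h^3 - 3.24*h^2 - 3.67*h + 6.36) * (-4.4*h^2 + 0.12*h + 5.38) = 19.844*h^5 + 13.7148*h^4 - 8.5046*h^3 - 45.8556*h^2 - 18.9814*h + 34.2168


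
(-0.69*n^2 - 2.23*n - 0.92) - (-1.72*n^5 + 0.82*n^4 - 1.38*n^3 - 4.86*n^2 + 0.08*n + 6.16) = 1.72*n^5 - 0.82*n^4 + 1.38*n^3 + 4.17*n^2 - 2.31*n - 7.08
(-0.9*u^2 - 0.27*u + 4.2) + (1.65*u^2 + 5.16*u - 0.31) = 0.75*u^2 + 4.89*u + 3.89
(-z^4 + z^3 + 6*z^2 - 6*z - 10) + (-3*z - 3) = -z^4 + z^3 + 6*z^2 - 9*z - 13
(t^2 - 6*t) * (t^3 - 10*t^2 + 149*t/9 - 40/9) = t^5 - 16*t^4 + 689*t^3/9 - 934*t^2/9 + 80*t/3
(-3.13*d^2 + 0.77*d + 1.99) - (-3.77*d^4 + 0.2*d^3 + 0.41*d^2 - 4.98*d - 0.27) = 3.77*d^4 - 0.2*d^3 - 3.54*d^2 + 5.75*d + 2.26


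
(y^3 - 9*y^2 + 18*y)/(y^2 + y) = (y^2 - 9*y + 18)/(y + 1)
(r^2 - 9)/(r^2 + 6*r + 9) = (r - 3)/(r + 3)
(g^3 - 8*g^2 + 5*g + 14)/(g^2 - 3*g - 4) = (g^2 - 9*g + 14)/(g - 4)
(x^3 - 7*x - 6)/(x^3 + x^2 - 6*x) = (x^3 - 7*x - 6)/(x*(x^2 + x - 6))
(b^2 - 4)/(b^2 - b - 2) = (b + 2)/(b + 1)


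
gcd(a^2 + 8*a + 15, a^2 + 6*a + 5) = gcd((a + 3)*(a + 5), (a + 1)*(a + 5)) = a + 5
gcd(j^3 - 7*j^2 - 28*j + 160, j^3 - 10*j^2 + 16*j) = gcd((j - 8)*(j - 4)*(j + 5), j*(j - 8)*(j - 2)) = j - 8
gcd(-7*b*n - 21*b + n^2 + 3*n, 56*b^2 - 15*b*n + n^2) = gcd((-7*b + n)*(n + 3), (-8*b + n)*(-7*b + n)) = 7*b - n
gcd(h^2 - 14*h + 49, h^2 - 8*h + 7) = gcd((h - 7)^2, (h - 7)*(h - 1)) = h - 7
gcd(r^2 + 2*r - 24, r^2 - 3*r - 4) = r - 4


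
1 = 1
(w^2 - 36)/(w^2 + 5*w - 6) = (w - 6)/(w - 1)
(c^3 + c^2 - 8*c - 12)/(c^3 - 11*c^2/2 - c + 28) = 2*(c^2 - c - 6)/(2*c^2 - 15*c + 28)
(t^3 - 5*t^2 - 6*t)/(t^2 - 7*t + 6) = t*(t + 1)/(t - 1)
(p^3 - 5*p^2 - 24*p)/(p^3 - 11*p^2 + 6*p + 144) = p/(p - 6)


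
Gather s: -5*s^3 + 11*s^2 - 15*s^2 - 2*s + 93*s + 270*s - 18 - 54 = -5*s^3 - 4*s^2 + 361*s - 72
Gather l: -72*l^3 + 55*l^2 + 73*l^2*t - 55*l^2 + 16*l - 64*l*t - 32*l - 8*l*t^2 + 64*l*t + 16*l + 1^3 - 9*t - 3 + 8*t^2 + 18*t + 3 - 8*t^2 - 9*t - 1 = -72*l^3 + 73*l^2*t - 8*l*t^2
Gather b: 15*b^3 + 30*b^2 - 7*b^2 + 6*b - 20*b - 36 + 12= 15*b^3 + 23*b^2 - 14*b - 24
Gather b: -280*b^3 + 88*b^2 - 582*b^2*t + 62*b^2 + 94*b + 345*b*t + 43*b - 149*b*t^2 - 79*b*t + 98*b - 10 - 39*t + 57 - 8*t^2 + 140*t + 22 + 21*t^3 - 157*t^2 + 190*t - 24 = -280*b^3 + b^2*(150 - 582*t) + b*(-149*t^2 + 266*t + 235) + 21*t^3 - 165*t^2 + 291*t + 45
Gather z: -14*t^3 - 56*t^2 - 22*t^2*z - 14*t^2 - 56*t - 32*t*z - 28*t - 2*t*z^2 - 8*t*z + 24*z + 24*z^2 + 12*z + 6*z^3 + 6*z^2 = -14*t^3 - 70*t^2 - 84*t + 6*z^3 + z^2*(30 - 2*t) + z*(-22*t^2 - 40*t + 36)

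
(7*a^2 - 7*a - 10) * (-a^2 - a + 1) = -7*a^4 + 24*a^2 + 3*a - 10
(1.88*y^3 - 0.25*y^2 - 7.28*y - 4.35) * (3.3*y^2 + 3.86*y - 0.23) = 6.204*y^5 + 6.4318*y^4 - 25.4214*y^3 - 42.3983*y^2 - 15.1166*y + 1.0005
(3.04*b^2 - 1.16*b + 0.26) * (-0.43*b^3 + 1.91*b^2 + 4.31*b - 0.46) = -1.3072*b^5 + 6.3052*b^4 + 10.775*b^3 - 5.9014*b^2 + 1.6542*b - 0.1196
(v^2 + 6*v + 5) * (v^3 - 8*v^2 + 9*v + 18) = v^5 - 2*v^4 - 34*v^3 + 32*v^2 + 153*v + 90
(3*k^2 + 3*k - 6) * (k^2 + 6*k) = 3*k^4 + 21*k^3 + 12*k^2 - 36*k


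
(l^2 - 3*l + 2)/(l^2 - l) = (l - 2)/l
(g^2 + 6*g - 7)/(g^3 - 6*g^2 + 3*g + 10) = (g^2 + 6*g - 7)/(g^3 - 6*g^2 + 3*g + 10)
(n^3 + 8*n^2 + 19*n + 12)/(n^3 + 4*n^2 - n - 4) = (n + 3)/(n - 1)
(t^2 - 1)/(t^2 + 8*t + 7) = (t - 1)/(t + 7)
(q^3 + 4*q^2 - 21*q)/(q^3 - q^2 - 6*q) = (q + 7)/(q + 2)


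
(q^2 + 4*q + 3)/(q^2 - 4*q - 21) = (q + 1)/(q - 7)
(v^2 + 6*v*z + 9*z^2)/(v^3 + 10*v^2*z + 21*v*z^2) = (v + 3*z)/(v*(v + 7*z))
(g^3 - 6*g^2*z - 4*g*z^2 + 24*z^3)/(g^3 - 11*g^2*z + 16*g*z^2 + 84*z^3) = (-g + 2*z)/(-g + 7*z)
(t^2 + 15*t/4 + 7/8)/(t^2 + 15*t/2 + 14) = (t + 1/4)/(t + 4)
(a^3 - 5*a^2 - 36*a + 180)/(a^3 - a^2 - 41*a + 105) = (a^2 - 36)/(a^2 + 4*a - 21)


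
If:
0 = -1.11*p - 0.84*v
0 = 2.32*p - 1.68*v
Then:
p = 0.00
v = 0.00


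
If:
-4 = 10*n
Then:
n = -2/5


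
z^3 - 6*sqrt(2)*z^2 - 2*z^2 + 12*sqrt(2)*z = z*(z - 2)*(z - 6*sqrt(2))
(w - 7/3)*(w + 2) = w^2 - w/3 - 14/3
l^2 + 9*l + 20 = (l + 4)*(l + 5)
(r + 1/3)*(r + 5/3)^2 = r^3 + 11*r^2/3 + 35*r/9 + 25/27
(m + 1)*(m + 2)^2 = m^3 + 5*m^2 + 8*m + 4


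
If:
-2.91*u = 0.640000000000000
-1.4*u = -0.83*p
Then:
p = -0.37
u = -0.22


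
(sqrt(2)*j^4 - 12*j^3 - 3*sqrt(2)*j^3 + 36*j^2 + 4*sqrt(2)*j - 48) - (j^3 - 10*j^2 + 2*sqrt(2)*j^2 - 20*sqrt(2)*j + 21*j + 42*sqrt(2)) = sqrt(2)*j^4 - 13*j^3 - 3*sqrt(2)*j^3 - 2*sqrt(2)*j^2 + 46*j^2 - 21*j + 24*sqrt(2)*j - 42*sqrt(2) - 48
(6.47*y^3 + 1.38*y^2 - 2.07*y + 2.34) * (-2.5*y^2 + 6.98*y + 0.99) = -16.175*y^5 + 41.7106*y^4 + 21.2127*y^3 - 18.9324*y^2 + 14.2839*y + 2.3166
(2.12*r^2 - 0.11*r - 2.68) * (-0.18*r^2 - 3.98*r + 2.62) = -0.3816*r^4 - 8.4178*r^3 + 6.4746*r^2 + 10.3782*r - 7.0216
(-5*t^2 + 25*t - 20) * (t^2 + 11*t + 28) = -5*t^4 - 30*t^3 + 115*t^2 + 480*t - 560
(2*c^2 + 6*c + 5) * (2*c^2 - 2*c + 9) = 4*c^4 + 8*c^3 + 16*c^2 + 44*c + 45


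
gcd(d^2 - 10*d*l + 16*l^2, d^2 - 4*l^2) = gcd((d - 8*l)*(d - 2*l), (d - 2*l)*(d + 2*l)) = d - 2*l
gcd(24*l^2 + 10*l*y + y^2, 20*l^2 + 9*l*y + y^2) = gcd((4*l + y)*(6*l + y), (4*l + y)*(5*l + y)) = 4*l + y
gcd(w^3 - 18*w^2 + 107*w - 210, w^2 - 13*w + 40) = w - 5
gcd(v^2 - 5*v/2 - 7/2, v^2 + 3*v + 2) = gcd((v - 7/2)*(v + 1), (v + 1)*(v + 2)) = v + 1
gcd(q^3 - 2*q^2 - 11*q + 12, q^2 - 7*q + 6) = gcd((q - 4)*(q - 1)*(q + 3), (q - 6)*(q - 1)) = q - 1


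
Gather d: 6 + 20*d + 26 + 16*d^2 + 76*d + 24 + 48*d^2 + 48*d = 64*d^2 + 144*d + 56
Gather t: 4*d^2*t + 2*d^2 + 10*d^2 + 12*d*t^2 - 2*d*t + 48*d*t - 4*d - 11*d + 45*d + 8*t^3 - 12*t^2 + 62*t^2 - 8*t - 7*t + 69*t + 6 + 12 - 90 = 12*d^2 + 30*d + 8*t^3 + t^2*(12*d + 50) + t*(4*d^2 + 46*d + 54) - 72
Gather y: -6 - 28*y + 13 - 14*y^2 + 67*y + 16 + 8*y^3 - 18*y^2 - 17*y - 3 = 8*y^3 - 32*y^2 + 22*y + 20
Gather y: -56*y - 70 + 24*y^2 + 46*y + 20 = 24*y^2 - 10*y - 50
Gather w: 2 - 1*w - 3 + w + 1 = 0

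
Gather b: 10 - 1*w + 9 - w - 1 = 18 - 2*w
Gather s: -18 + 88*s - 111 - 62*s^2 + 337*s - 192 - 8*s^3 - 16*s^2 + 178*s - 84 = -8*s^3 - 78*s^2 + 603*s - 405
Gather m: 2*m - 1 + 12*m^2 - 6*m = 12*m^2 - 4*m - 1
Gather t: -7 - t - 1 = -t - 8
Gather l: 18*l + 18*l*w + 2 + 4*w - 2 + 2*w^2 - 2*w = l*(18*w + 18) + 2*w^2 + 2*w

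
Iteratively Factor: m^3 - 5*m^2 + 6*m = (m - 3)*(m^2 - 2*m) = (m - 3)*(m - 2)*(m)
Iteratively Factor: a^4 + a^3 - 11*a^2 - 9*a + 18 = (a + 3)*(a^3 - 2*a^2 - 5*a + 6) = (a + 2)*(a + 3)*(a^2 - 4*a + 3) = (a - 3)*(a + 2)*(a + 3)*(a - 1)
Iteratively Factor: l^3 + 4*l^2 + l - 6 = (l + 3)*(l^2 + l - 2) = (l + 2)*(l + 3)*(l - 1)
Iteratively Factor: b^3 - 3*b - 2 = (b + 1)*(b^2 - b - 2) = (b - 2)*(b + 1)*(b + 1)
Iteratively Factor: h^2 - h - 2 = (h + 1)*(h - 2)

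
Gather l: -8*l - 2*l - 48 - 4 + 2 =-10*l - 50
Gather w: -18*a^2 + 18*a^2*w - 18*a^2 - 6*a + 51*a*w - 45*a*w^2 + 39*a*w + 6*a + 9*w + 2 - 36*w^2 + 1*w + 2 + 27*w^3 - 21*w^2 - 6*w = -36*a^2 + 27*w^3 + w^2*(-45*a - 57) + w*(18*a^2 + 90*a + 4) + 4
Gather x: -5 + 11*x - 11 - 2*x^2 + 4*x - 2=-2*x^2 + 15*x - 18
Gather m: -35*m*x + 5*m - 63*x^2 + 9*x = m*(5 - 35*x) - 63*x^2 + 9*x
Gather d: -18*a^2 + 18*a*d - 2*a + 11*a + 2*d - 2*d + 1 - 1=-18*a^2 + 18*a*d + 9*a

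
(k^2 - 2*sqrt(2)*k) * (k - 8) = k^3 - 8*k^2 - 2*sqrt(2)*k^2 + 16*sqrt(2)*k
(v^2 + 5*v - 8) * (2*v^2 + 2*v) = 2*v^4 + 12*v^3 - 6*v^2 - 16*v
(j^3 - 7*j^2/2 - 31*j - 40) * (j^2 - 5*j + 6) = j^5 - 17*j^4/2 - 15*j^3/2 + 94*j^2 + 14*j - 240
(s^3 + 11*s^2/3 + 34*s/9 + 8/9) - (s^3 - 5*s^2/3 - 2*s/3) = 16*s^2/3 + 40*s/9 + 8/9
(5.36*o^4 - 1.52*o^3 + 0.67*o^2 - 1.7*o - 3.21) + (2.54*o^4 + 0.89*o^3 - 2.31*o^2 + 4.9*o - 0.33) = 7.9*o^4 - 0.63*o^3 - 1.64*o^2 + 3.2*o - 3.54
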